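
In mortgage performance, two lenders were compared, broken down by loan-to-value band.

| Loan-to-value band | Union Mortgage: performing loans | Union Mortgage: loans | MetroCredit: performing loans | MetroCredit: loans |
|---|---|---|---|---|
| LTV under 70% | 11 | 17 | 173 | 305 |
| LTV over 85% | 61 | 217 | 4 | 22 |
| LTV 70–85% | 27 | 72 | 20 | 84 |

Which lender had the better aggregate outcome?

LTV under 70%: Union Mortgage 11/17 = 64.7%, MetroCredit 173/305 = 56.7% → Union Mortgage
LTV over 85%: Union Mortgage 61/217 = 28.1%, MetroCredit 4/22 = 18.2% → Union Mortgage
LTV 70–85%: Union Mortgage 27/72 = 37.5%, MetroCredit 20/84 = 23.8% → Union Mortgage
Overall: Union Mortgage 99/306 = 32.4%, MetroCredit 197/411 = 47.9% → MetroCredit
(Union Mortgage wins every loan-to-value group but MetroCredit wins overall — Union Mortgage's loans skew toward the low-rate LTV over 85% group.)

MetroCredit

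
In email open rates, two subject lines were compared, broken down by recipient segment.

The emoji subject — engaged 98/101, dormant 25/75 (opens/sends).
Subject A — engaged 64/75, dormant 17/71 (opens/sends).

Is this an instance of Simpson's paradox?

No

Engaged: the emoji subject 98/101 = 97.0%, Subject A 64/75 = 85.3% → the emoji subject
Dormant: the emoji subject 25/75 = 33.3%, Subject A 17/71 = 23.9% → the emoji subject
Overall: the emoji subject 123/176 = 69.9%, Subject A 81/146 = 55.5% → the emoji subject
The emoji subject wins overall and in every recipient group — no reversal.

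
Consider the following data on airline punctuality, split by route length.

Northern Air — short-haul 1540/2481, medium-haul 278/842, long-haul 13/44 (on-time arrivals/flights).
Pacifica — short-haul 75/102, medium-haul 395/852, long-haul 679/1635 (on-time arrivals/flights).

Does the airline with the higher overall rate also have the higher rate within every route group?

No

Short-haul: Northern Air 1540/2481 = 62.1%, Pacifica 75/102 = 73.5% → Pacifica
Medium-haul: Northern Air 278/842 = 33.0%, Pacifica 395/852 = 46.4% → Pacifica
Long-haul: Northern Air 13/44 = 29.5%, Pacifica 679/1635 = 41.5% → Pacifica
Overall: Northern Air 1831/3367 = 54.4%, Pacifica 1149/2589 = 44.4% → Northern Air
Pacifica wins each route group but Northern Air wins overall — the comparison reverses. Pacifica's flights skew toward long-haul, which has a lower base rate.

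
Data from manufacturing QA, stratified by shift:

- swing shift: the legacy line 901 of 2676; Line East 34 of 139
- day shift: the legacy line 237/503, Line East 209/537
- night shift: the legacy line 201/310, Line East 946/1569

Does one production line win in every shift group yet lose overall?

Swing shift: the legacy line 901/2676 = 33.7%, Line East 34/139 = 24.5% → the legacy line
Day shift: the legacy line 237/503 = 47.1%, Line East 209/537 = 38.9% → the legacy line
Night shift: the legacy line 201/310 = 64.8%, Line East 946/1569 = 60.3% → the legacy line
Overall: the legacy line 1339/3489 = 38.4%, Line East 1189/2245 = 53.0% → Line East
The legacy line wins each shift group but Line East wins overall — the comparison reverses. The legacy line's units skew toward swing shift, which has a lower base rate.

Yes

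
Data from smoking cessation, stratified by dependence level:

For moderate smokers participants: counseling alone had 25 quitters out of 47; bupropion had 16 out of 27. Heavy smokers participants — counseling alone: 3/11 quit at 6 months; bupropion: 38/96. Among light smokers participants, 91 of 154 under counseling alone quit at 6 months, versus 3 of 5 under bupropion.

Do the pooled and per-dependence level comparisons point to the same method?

Moderate smokers: counseling alone 25/47 = 53.2%, bupropion 16/27 = 59.3% → bupropion
Heavy smokers: counseling alone 3/11 = 27.3%, bupropion 38/96 = 39.6% → bupropion
Light smokers: counseling alone 91/154 = 59.1%, bupropion 3/5 = 60.0% → bupropion
Overall: counseling alone 119/212 = 56.1%, bupropion 57/128 = 44.5% → counseling alone
Bupropion wins each dependence group but counseling alone wins overall — the comparison reverses. Bupropion's participants skew toward heavy smokers, which has a lower base rate.

No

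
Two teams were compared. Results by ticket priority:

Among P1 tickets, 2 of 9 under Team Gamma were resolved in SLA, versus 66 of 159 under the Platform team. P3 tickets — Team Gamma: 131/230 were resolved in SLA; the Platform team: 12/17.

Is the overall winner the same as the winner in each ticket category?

No

P1: Team Gamma 2/9 = 22.2%, the Platform team 66/159 = 41.5% → the Platform team
P3: Team Gamma 131/230 = 57.0%, the Platform team 12/17 = 70.6% → the Platform team
Overall: Team Gamma 133/239 = 55.6%, the Platform team 78/176 = 44.3% → Team Gamma
The Platform team wins each ticket group but Team Gamma wins overall — the comparison reverses. The Platform team's tickets skew toward P1, which has a lower base rate.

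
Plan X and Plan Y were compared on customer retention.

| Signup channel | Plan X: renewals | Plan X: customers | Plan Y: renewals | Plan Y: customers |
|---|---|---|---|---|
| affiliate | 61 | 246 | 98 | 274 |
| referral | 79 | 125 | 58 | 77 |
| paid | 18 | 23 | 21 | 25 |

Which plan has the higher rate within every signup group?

Plan Y

Affiliate: Plan X 61/246 = 24.8%, Plan Y 98/274 = 35.8% → Plan Y
Referral: Plan X 79/125 = 63.2%, Plan Y 58/77 = 75.3% → Plan Y
Paid: Plan X 18/23 = 78.3%, Plan Y 21/25 = 84.0% → Plan Y
Plan Y has the higher rate in all 3 groups.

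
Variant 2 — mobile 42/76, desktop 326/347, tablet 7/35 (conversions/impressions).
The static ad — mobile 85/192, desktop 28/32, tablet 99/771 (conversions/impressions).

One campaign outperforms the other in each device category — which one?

Mobile: Variant 2 42/76 = 55.3%, the static ad 85/192 = 44.3% → Variant 2
Desktop: Variant 2 326/347 = 93.9%, the static ad 28/32 = 87.5% → Variant 2
Tablet: Variant 2 7/35 = 20.0%, the static ad 99/771 = 12.8% → Variant 2
Variant 2 has the higher rate in all 3 groups.

Variant 2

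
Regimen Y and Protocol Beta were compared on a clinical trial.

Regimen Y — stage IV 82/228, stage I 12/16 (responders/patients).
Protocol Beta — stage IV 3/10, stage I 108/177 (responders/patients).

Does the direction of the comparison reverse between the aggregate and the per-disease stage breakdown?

Stage IV: Regimen Y 82/228 = 36.0%, Protocol Beta 3/10 = 30.0% → Regimen Y
Stage I: Regimen Y 12/16 = 75.0%, Protocol Beta 108/177 = 61.0% → Regimen Y
Overall: Regimen Y 94/244 = 38.5%, Protocol Beta 111/187 = 59.4% → Protocol Beta
Regimen Y wins each disease group but Protocol Beta wins overall — the comparison reverses. Regimen Y's patients skew toward stage IV, which has a lower base rate.

Yes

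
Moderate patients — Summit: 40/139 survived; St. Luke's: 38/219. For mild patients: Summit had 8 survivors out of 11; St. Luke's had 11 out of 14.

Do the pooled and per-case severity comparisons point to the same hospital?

No

Moderate: Summit 40/139 = 28.8%, St. Luke's 38/219 = 17.4% → Summit
Mild: Summit 8/11 = 72.7%, St. Luke's 11/14 = 78.6% → St. Luke's
Overall: Summit 48/150 = 32.0%, St. Luke's 49/233 = 21.0% → Summit
Neither sweeps: Summit wins 1 of 2 groups, St. Luke's wins 1. Summit wins overall but not every group — no Simpson reversal.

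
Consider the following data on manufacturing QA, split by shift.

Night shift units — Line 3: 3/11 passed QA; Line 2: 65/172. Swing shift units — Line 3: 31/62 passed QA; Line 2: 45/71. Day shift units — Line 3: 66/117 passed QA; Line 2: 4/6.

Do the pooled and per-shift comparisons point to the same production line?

Night shift: Line 3 3/11 = 27.3%, Line 2 65/172 = 37.8% → Line 2
Swing shift: Line 3 31/62 = 50.0%, Line 2 45/71 = 63.4% → Line 2
Day shift: Line 3 66/117 = 56.4%, Line 2 4/6 = 66.7% → Line 2
Overall: Line 3 100/190 = 52.6%, Line 2 114/249 = 45.8% → Line 3
Line 2 wins each shift group but Line 3 wins overall — the comparison reverses. Line 2's units skew toward night shift, which has a lower base rate.

No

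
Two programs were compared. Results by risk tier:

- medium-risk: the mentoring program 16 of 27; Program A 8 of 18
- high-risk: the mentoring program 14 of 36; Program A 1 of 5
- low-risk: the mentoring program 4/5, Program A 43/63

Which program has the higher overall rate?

Program A

Medium-risk: the mentoring program 16/27 = 59.3%, Program A 8/18 = 44.4% → the mentoring program
High-risk: the mentoring program 14/36 = 38.9%, Program A 1/5 = 20.0% → the mentoring program
Low-risk: the mentoring program 4/5 = 80.0%, Program A 43/63 = 68.3% → the mentoring program
Overall: the mentoring program 34/68 = 50.0%, Program A 52/86 = 60.5% → Program A
(The mentoring program wins every risk group but Program A wins overall — the mentoring program's participants skew toward the low-rate high-risk group.)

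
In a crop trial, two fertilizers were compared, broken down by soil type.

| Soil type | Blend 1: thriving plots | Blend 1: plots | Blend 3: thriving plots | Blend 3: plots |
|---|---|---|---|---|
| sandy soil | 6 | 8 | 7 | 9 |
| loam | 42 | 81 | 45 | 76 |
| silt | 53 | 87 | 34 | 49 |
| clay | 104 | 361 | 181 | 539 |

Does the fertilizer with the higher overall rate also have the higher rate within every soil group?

Yes

Sandy soil: Blend 1 6/8 = 75.0%, Blend 3 7/9 = 77.8% → Blend 3
Loam: Blend 1 42/81 = 51.9%, Blend 3 45/76 = 59.2% → Blend 3
Silt: Blend 1 53/87 = 60.9%, Blend 3 34/49 = 69.4% → Blend 3
Clay: Blend 1 104/361 = 28.8%, Blend 3 181/539 = 33.6% → Blend 3
Overall: Blend 1 205/537 = 38.2%, Blend 3 267/673 = 39.7% → Blend 3
Blend 3 wins overall and in every soil group — no reversal.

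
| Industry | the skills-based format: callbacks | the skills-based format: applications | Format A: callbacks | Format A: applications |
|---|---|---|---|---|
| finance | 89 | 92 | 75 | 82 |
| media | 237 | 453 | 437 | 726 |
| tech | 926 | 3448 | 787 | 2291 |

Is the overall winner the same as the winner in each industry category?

No

Finance: the skills-based format 89/92 = 96.7%, Format A 75/82 = 91.5% → the skills-based format
Media: the skills-based format 237/453 = 52.3%, Format A 437/726 = 60.2% → Format A
Tech: the skills-based format 926/3448 = 26.9%, Format A 787/2291 = 34.4% → Format A
Overall: the skills-based format 1252/3993 = 31.4%, Format A 1299/3099 = 41.9% → Format A
Neither sweeps: the skills-based format wins 1 of 3 groups, Format A wins 2. Format A wins overall but not every group — no Simpson reversal.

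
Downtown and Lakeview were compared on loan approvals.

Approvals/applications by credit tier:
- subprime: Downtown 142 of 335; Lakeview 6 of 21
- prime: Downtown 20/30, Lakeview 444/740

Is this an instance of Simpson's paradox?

Subprime: Downtown 142/335 = 42.4%, Lakeview 6/21 = 28.6% → Downtown
Prime: Downtown 20/30 = 66.7%, Lakeview 444/740 = 60.0% → Downtown
Overall: Downtown 162/365 = 44.4%, Lakeview 450/761 = 59.1% → Lakeview
Downtown wins each credit group but Lakeview wins overall — the comparison reverses. Downtown's applications skew toward subprime, which has a lower base rate.

Yes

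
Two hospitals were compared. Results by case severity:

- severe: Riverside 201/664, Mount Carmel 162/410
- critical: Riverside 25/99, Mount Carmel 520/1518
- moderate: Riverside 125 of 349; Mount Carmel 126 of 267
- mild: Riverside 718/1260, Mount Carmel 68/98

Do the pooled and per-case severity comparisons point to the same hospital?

No

Severe: Riverside 201/664 = 30.3%, Mount Carmel 162/410 = 39.5% → Mount Carmel
Critical: Riverside 25/99 = 25.3%, Mount Carmel 520/1518 = 34.3% → Mount Carmel
Moderate: Riverside 125/349 = 35.8%, Mount Carmel 126/267 = 47.2% → Mount Carmel
Mild: Riverside 718/1260 = 57.0%, Mount Carmel 68/98 = 69.4% → Mount Carmel
Overall: Riverside 1069/2372 = 45.1%, Mount Carmel 876/2293 = 38.2% → Riverside
Mount Carmel wins each case group but Riverside wins overall — the comparison reverses. Mount Carmel's patients skew toward critical, which has a lower base rate.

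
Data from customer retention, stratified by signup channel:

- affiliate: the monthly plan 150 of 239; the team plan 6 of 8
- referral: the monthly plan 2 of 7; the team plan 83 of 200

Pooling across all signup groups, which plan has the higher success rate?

Affiliate: the monthly plan 150/239 = 62.8%, the team plan 6/8 = 75.0% → the team plan
Referral: the monthly plan 2/7 = 28.6%, the team plan 83/200 = 41.5% → the team plan
Overall: the monthly plan 152/246 = 61.8%, the team plan 89/208 = 42.8% → the monthly plan
(The team plan wins every signup group but the monthly plan wins overall — the team plan's customers skew toward the low-rate referral group.)

the monthly plan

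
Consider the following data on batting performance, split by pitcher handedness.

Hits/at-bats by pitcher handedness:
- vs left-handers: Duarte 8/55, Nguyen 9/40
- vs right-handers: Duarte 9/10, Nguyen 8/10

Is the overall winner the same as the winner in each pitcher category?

No

Vs left-handers: Duarte 8/55 = 14.5%, Nguyen 9/40 = 22.5% → Nguyen
Vs right-handers: Duarte 9/10 = 90.0%, Nguyen 8/10 = 80.0% → Duarte
Overall: Duarte 17/65 = 26.2%, Nguyen 17/50 = 34.0% → Nguyen
Neither sweeps: Duarte wins 1 of 2 groups, Nguyen wins 1. Nguyen wins overall but not every group — no Simpson reversal.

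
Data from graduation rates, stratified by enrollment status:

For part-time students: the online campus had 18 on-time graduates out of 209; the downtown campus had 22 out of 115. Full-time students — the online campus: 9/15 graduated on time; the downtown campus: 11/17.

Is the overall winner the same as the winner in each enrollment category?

Yes

Part-time: the online campus 18/209 = 8.6%, the downtown campus 22/115 = 19.1% → the downtown campus
Full-time: the online campus 9/15 = 60.0%, the downtown campus 11/17 = 64.7% → the downtown campus
Overall: the online campus 27/224 = 12.1%, the downtown campus 33/132 = 25.0% → the downtown campus
The downtown campus wins overall and in every enrollment group — no reversal.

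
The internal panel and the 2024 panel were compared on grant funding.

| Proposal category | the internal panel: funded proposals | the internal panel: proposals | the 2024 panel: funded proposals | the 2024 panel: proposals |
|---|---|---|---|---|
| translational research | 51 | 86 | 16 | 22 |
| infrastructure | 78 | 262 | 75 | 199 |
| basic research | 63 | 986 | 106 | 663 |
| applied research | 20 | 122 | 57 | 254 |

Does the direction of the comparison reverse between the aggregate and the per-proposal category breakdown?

Translational research: the internal panel 51/86 = 59.3%, the 2024 panel 16/22 = 72.7% → the 2024 panel
Infrastructure: the internal panel 78/262 = 29.8%, the 2024 panel 75/199 = 37.7% → the 2024 panel
Basic research: the internal panel 63/986 = 6.4%, the 2024 panel 106/663 = 16.0% → the 2024 panel
Applied research: the internal panel 20/122 = 16.4%, the 2024 panel 57/254 = 22.4% → the 2024 panel
Overall: the internal panel 212/1456 = 14.6%, the 2024 panel 254/1138 = 22.3% → the 2024 panel
The 2024 panel wins overall and in every proposal group — no reversal.

No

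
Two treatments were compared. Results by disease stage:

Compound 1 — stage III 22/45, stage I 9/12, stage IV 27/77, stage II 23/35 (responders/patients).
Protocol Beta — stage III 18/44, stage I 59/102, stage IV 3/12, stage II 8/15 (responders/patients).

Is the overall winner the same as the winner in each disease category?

Stage III: Compound 1 22/45 = 48.9%, Protocol Beta 18/44 = 40.9% → Compound 1
Stage I: Compound 1 9/12 = 75.0%, Protocol Beta 59/102 = 57.8% → Compound 1
Stage IV: Compound 1 27/77 = 35.1%, Protocol Beta 3/12 = 25.0% → Compound 1
Stage II: Compound 1 23/35 = 65.7%, Protocol Beta 8/15 = 53.3% → Compound 1
Overall: Compound 1 81/169 = 47.9%, Protocol Beta 88/173 = 50.9% → Protocol Beta
Compound 1 wins each disease group but Protocol Beta wins overall — the comparison reverses. Compound 1's patients skew toward stage IV, which has a lower base rate.

No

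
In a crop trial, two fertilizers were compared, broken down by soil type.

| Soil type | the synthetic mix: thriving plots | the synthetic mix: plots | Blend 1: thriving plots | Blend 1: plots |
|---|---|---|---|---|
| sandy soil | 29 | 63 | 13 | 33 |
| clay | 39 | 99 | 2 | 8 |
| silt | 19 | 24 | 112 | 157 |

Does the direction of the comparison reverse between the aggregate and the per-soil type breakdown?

Yes

Sandy soil: the synthetic mix 29/63 = 46.0%, Blend 1 13/33 = 39.4% → the synthetic mix
Clay: the synthetic mix 39/99 = 39.4%, Blend 1 2/8 = 25.0% → the synthetic mix
Silt: the synthetic mix 19/24 = 79.2%, Blend 1 112/157 = 71.3% → the synthetic mix
Overall: the synthetic mix 87/186 = 46.8%, Blend 1 127/198 = 64.1% → Blend 1
The synthetic mix wins each soil group but Blend 1 wins overall — the comparison reverses. The synthetic mix's plots skew toward clay, which has a lower base rate.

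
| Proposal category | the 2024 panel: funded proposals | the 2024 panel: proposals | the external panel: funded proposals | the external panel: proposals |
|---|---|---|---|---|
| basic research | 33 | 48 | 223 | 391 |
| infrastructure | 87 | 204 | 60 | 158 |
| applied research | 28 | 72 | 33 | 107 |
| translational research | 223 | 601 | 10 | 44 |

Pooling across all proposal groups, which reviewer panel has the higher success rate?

the external panel

Basic research: the 2024 panel 33/48 = 68.8%, the external panel 223/391 = 57.0% → the 2024 panel
Infrastructure: the 2024 panel 87/204 = 42.6%, the external panel 60/158 = 38.0% → the 2024 panel
Applied research: the 2024 panel 28/72 = 38.9%, the external panel 33/107 = 30.8% → the 2024 panel
Translational research: the 2024 panel 223/601 = 37.1%, the external panel 10/44 = 22.7% → the 2024 panel
Overall: the 2024 panel 371/925 = 40.1%, the external panel 326/700 = 46.6% → the external panel
(The 2024 panel wins every proposal group but the external panel wins overall — the 2024 panel's proposals skew toward the low-rate translational research group.)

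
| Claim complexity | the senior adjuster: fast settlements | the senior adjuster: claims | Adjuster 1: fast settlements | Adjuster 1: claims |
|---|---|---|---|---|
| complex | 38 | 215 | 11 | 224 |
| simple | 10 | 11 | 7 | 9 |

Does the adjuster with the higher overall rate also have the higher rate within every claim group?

Yes

Complex: the senior adjuster 38/215 = 17.7%, Adjuster 1 11/224 = 4.9% → the senior adjuster
Simple: the senior adjuster 10/11 = 90.9%, Adjuster 1 7/9 = 77.8% → the senior adjuster
Overall: the senior adjuster 48/226 = 21.2%, Adjuster 1 18/233 = 7.7% → the senior adjuster
The senior adjuster wins overall and in every claim group — no reversal.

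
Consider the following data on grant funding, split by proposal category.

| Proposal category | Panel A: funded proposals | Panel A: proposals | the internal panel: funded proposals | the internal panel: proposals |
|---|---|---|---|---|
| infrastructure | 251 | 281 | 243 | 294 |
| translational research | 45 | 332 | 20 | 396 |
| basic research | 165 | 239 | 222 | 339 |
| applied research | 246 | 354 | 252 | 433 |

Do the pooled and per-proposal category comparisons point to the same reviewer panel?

Infrastructure: Panel A 251/281 = 89.3%, the internal panel 243/294 = 82.7% → Panel A
Translational research: Panel A 45/332 = 13.6%, the internal panel 20/396 = 5.1% → Panel A
Basic research: Panel A 165/239 = 69.0%, the internal panel 222/339 = 65.5% → Panel A
Applied research: Panel A 246/354 = 69.5%, the internal panel 252/433 = 58.2% → Panel A
Overall: Panel A 707/1206 = 58.6%, the internal panel 737/1462 = 50.4% → Panel A
Panel A wins overall and in every proposal group — no reversal.

Yes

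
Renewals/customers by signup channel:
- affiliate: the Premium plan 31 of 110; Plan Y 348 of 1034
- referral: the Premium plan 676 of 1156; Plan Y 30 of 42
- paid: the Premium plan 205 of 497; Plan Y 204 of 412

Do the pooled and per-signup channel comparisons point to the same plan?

Affiliate: the Premium plan 31/110 = 28.2%, Plan Y 348/1034 = 33.7% → Plan Y
Referral: the Premium plan 676/1156 = 58.5%, Plan Y 30/42 = 71.4% → Plan Y
Paid: the Premium plan 205/497 = 41.2%, Plan Y 204/412 = 49.5% → Plan Y
Overall: the Premium plan 912/1763 = 51.7%, Plan Y 582/1488 = 39.1% → the Premium plan
Plan Y wins each signup group but the Premium plan wins overall — the comparison reverses. Plan Y's customers skew toward affiliate, which has a lower base rate.

No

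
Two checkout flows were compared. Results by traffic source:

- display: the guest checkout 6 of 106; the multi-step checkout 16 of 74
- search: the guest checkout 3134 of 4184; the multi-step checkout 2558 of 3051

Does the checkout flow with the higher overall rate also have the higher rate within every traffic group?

Display: the guest checkout 6/106 = 5.7%, the multi-step checkout 16/74 = 21.6% → the multi-step checkout
Search: the guest checkout 3134/4184 = 74.9%, the multi-step checkout 2558/3051 = 83.8% → the multi-step checkout
Overall: the guest checkout 3140/4290 = 73.2%, the multi-step checkout 2574/3125 = 82.4% → the multi-step checkout
The multi-step checkout wins overall and in every traffic group — no reversal.

Yes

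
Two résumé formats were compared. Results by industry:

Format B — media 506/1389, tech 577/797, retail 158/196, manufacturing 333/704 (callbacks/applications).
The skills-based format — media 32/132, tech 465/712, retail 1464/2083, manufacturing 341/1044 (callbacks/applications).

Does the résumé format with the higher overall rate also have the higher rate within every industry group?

No

Media: Format B 506/1389 = 36.4%, the skills-based format 32/132 = 24.2% → Format B
Tech: Format B 577/797 = 72.4%, the skills-based format 465/712 = 65.3% → Format B
Retail: Format B 158/196 = 80.6%, the skills-based format 1464/2083 = 70.3% → Format B
Manufacturing: Format B 333/704 = 47.3%, the skills-based format 341/1044 = 32.7% → Format B
Overall: Format B 1574/3086 = 51.0%, the skills-based format 2302/3971 = 58.0% → the skills-based format
Format B wins each industry group but the skills-based format wins overall — the comparison reverses. Format B's applications skew toward media, which has a lower base rate.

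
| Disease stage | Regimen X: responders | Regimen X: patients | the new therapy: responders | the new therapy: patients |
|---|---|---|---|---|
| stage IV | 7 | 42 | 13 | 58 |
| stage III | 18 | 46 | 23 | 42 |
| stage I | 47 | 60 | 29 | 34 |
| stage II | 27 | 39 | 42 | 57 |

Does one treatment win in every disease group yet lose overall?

No

Stage IV: Regimen X 7/42 = 16.7%, the new therapy 13/58 = 22.4% → the new therapy
Stage III: Regimen X 18/46 = 39.1%, the new therapy 23/42 = 54.8% → the new therapy
Stage I: Regimen X 47/60 = 78.3%, the new therapy 29/34 = 85.3% → the new therapy
Stage II: Regimen X 27/39 = 69.2%, the new therapy 42/57 = 73.7% → the new therapy
Overall: Regimen X 99/187 = 52.9%, the new therapy 107/191 = 56.0% → the new therapy
The new therapy wins overall and in every disease group — no reversal.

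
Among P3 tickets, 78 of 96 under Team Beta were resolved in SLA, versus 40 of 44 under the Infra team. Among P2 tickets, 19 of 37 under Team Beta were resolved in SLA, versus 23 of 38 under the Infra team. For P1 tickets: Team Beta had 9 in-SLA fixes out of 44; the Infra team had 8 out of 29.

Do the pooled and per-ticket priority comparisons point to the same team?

P3: Team Beta 78/96 = 81.2%, the Infra team 40/44 = 90.9% → the Infra team
P2: Team Beta 19/37 = 51.4%, the Infra team 23/38 = 60.5% → the Infra team
P1: Team Beta 9/44 = 20.5%, the Infra team 8/29 = 27.6% → the Infra team
Overall: Team Beta 106/177 = 59.9%, the Infra team 71/111 = 64.0% → the Infra team
The Infra team wins overall and in every ticket group — no reversal.

Yes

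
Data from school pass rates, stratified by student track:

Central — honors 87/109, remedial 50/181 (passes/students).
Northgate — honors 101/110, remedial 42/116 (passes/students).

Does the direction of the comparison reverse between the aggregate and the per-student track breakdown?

Honors: Central 87/109 = 79.8%, Northgate 101/110 = 91.8% → Northgate
Remedial: Central 50/181 = 27.6%, Northgate 42/116 = 36.2% → Northgate
Overall: Central 137/290 = 47.2%, Northgate 143/226 = 63.3% → Northgate
Northgate wins overall and in every student group — no reversal.

No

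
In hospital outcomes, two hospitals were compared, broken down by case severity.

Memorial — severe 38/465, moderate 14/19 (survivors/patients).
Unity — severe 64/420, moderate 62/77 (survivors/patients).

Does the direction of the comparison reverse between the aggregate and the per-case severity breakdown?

Severe: Memorial 38/465 = 8.2%, Unity 64/420 = 15.2% → Unity
Moderate: Memorial 14/19 = 73.7%, Unity 62/77 = 80.5% → Unity
Overall: Memorial 52/484 = 10.7%, Unity 126/497 = 25.4% → Unity
Unity wins overall and in every case group — no reversal.

No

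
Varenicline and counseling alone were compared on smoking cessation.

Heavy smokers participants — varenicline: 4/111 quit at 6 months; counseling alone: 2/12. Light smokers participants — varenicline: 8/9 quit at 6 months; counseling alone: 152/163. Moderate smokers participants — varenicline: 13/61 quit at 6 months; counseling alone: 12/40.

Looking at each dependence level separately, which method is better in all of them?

Heavy smokers: varenicline 4/111 = 3.6%, counseling alone 2/12 = 16.7% → counseling alone
Light smokers: varenicline 8/9 = 88.9%, counseling alone 152/163 = 93.3% → counseling alone
Moderate smokers: varenicline 13/61 = 21.3%, counseling alone 12/40 = 30.0% → counseling alone
Counseling alone has the higher rate in all 3 groups.

counseling alone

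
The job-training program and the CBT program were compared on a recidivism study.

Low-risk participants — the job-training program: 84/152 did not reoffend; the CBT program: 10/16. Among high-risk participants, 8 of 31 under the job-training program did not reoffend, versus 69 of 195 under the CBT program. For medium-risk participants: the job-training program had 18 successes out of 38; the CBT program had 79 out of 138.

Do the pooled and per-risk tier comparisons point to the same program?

Low-risk: the job-training program 84/152 = 55.3%, the CBT program 10/16 = 62.5% → the CBT program
High-risk: the job-training program 8/31 = 25.8%, the CBT program 69/195 = 35.4% → the CBT program
Medium-risk: the job-training program 18/38 = 47.4%, the CBT program 79/138 = 57.2% → the CBT program
Overall: the job-training program 110/221 = 49.8%, the CBT program 158/349 = 45.3% → the job-training program
The CBT program wins each risk group but the job-training program wins overall — the comparison reverses. The CBT program's participants skew toward high-risk, which has a lower base rate.

No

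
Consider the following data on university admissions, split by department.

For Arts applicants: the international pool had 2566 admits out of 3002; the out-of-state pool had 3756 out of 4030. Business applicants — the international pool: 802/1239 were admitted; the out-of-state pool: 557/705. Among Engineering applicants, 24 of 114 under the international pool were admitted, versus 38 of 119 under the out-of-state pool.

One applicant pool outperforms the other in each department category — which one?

Arts: the international pool 2566/3002 = 85.5%, the out-of-state pool 3756/4030 = 93.2% → the out-of-state pool
Business: the international pool 802/1239 = 64.7%, the out-of-state pool 557/705 = 79.0% → the out-of-state pool
Engineering: the international pool 24/114 = 21.1%, the out-of-state pool 38/119 = 31.9% → the out-of-state pool
The out-of-state pool has the higher rate in all 3 groups.

the out-of-state pool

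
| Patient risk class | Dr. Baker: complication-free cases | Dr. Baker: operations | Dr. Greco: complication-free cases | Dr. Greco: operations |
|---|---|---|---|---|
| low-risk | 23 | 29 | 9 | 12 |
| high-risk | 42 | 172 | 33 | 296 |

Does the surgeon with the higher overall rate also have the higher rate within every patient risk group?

Low-risk: Dr. Baker 23/29 = 79.3%, Dr. Greco 9/12 = 75.0% → Dr. Baker
High-risk: Dr. Baker 42/172 = 24.4%, Dr. Greco 33/296 = 11.1% → Dr. Baker
Overall: Dr. Baker 65/201 = 32.3%, Dr. Greco 42/308 = 13.6% → Dr. Baker
Dr. Baker wins overall and in every patient risk group — no reversal.

Yes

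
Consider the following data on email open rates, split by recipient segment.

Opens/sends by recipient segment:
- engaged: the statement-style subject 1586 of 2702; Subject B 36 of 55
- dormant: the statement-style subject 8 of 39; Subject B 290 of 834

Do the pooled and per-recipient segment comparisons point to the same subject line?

Engaged: the statement-style subject 1586/2702 = 58.7%, Subject B 36/55 = 65.5% → Subject B
Dormant: the statement-style subject 8/39 = 20.5%, Subject B 290/834 = 34.8% → Subject B
Overall: the statement-style subject 1594/2741 = 58.2%, Subject B 326/889 = 36.7% → the statement-style subject
Subject B wins each recipient group but the statement-style subject wins overall — the comparison reverses. Subject B's sends skew toward dormant, which has a lower base rate.

No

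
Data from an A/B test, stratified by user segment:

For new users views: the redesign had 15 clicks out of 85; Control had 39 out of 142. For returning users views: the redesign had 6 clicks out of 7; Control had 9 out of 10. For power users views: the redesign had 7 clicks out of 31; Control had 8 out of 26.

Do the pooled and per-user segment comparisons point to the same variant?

Yes

New users: the redesign 15/85 = 17.6%, Control 39/142 = 27.5% → Control
Returning users: the redesign 6/7 = 85.7%, Control 9/10 = 90.0% → Control
Power users: the redesign 7/31 = 22.6%, Control 8/26 = 30.8% → Control
Overall: the redesign 28/123 = 22.8%, Control 56/178 = 31.5% → Control
Control wins overall and in every user group — no reversal.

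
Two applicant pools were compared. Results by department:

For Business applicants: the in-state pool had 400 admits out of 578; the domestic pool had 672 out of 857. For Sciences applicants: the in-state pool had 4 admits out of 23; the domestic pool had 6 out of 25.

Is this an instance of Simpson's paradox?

No

Business: the in-state pool 400/578 = 69.2%, the domestic pool 672/857 = 78.4% → the domestic pool
Sciences: the in-state pool 4/23 = 17.4%, the domestic pool 6/25 = 24.0% → the domestic pool
Overall: the in-state pool 404/601 = 67.2%, the domestic pool 678/882 = 76.9% → the domestic pool
The domestic pool wins overall and in every department group — no reversal.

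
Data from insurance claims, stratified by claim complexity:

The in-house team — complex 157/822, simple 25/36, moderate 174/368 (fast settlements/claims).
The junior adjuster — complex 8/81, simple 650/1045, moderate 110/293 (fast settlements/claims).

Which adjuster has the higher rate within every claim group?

the in-house team

Complex: the in-house team 157/822 = 19.1%, the junior adjuster 8/81 = 9.9% → the in-house team
Simple: the in-house team 25/36 = 69.4%, the junior adjuster 650/1045 = 62.2% → the in-house team
Moderate: the in-house team 174/368 = 47.3%, the junior adjuster 110/293 = 37.5% → the in-house team
The in-house team has the higher rate in all 3 groups.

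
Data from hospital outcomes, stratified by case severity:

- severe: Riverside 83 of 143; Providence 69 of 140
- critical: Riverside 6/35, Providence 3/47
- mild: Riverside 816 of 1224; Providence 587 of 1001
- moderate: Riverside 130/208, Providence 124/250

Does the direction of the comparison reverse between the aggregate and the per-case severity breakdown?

No

Severe: Riverside 83/143 = 58.0%, Providence 69/140 = 49.3% → Riverside
Critical: Riverside 6/35 = 17.1%, Providence 3/47 = 6.4% → Riverside
Mild: Riverside 816/1224 = 66.7%, Providence 587/1001 = 58.6% → Riverside
Moderate: Riverside 130/208 = 62.5%, Providence 124/250 = 49.6% → Riverside
Overall: Riverside 1035/1610 = 64.3%, Providence 783/1438 = 54.5% → Riverside
Riverside wins overall and in every case group — no reversal.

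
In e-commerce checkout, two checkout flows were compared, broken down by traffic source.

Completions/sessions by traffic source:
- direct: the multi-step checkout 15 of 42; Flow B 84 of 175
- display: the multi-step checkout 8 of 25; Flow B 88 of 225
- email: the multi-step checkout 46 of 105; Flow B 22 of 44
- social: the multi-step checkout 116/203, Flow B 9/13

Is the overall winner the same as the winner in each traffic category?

No

Direct: the multi-step checkout 15/42 = 35.7%, Flow B 84/175 = 48.0% → Flow B
Display: the multi-step checkout 8/25 = 32.0%, Flow B 88/225 = 39.1% → Flow B
Email: the multi-step checkout 46/105 = 43.8%, Flow B 22/44 = 50.0% → Flow B
Social: the multi-step checkout 116/203 = 57.1%, Flow B 9/13 = 69.2% → Flow B
Overall: the multi-step checkout 185/375 = 49.3%, Flow B 203/457 = 44.4% → the multi-step checkout
Flow B wins each traffic group but the multi-step checkout wins overall — the comparison reverses. Flow B's sessions skew toward display, which has a lower base rate.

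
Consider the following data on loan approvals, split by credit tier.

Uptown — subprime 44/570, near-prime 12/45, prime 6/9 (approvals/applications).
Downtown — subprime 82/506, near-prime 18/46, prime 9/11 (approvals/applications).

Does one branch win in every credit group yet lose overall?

Subprime: Uptown 44/570 = 7.7%, Downtown 82/506 = 16.2% → Downtown
Near-prime: Uptown 12/45 = 26.7%, Downtown 18/46 = 39.1% → Downtown
Prime: Uptown 6/9 = 66.7%, Downtown 9/11 = 81.8% → Downtown
Overall: Uptown 62/624 = 9.9%, Downtown 109/563 = 19.4% → Downtown
Downtown wins overall and in every credit group — no reversal.

No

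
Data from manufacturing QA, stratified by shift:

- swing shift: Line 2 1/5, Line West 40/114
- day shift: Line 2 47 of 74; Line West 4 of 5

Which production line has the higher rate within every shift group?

Line West

Swing shift: Line 2 1/5 = 20.0%, Line West 40/114 = 35.1% → Line West
Day shift: Line 2 47/74 = 63.5%, Line West 4/5 = 80.0% → Line West
Line West has the higher rate in both groups.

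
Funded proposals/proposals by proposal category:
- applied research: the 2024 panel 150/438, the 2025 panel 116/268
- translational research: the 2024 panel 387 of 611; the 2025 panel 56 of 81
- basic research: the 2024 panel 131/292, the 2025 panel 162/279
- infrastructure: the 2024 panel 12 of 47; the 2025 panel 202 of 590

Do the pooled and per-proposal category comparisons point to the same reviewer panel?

No

Applied research: the 2024 panel 150/438 = 34.2%, the 2025 panel 116/268 = 43.3% → the 2025 panel
Translational research: the 2024 panel 387/611 = 63.3%, the 2025 panel 56/81 = 69.1% → the 2025 panel
Basic research: the 2024 panel 131/292 = 44.9%, the 2025 panel 162/279 = 58.1% → the 2025 panel
Infrastructure: the 2024 panel 12/47 = 25.5%, the 2025 panel 202/590 = 34.2% → the 2025 panel
Overall: the 2024 panel 680/1388 = 49.0%, the 2025 panel 536/1218 = 44.0% → the 2024 panel
The 2025 panel wins each proposal group but the 2024 panel wins overall — the comparison reverses. The 2025 panel's proposals skew toward infrastructure, which has a lower base rate.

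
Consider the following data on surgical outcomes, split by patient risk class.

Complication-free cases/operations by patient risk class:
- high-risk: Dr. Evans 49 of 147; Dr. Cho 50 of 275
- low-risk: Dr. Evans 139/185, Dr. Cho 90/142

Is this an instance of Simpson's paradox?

No

High-risk: Dr. Evans 49/147 = 33.3%, Dr. Cho 50/275 = 18.2% → Dr. Evans
Low-risk: Dr. Evans 139/185 = 75.1%, Dr. Cho 90/142 = 63.4% → Dr. Evans
Overall: Dr. Evans 188/332 = 56.6%, Dr. Cho 140/417 = 33.6% → Dr. Evans
Dr. Evans wins overall and in every patient risk group — no reversal.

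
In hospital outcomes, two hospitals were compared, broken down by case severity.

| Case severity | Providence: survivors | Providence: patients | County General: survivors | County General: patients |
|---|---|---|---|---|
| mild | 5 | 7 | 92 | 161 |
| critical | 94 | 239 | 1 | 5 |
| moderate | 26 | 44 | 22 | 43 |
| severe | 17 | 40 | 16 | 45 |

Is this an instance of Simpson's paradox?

Mild: Providence 5/7 = 71.4%, County General 92/161 = 57.1% → Providence
Critical: Providence 94/239 = 39.3%, County General 1/5 = 20.0% → Providence
Moderate: Providence 26/44 = 59.1%, County General 22/43 = 51.2% → Providence
Severe: Providence 17/40 = 42.5%, County General 16/45 = 35.6% → Providence
Overall: Providence 142/330 = 43.0%, County General 131/254 = 51.6% → County General
Providence wins each case group but County General wins overall — the comparison reverses. Providence's patients skew toward critical, which has a lower base rate.

Yes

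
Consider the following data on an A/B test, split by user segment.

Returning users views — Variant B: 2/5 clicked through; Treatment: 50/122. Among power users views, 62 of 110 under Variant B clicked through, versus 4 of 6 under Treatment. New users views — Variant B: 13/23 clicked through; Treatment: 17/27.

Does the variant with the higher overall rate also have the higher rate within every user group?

No

Returning users: Variant B 2/5 = 40.0%, Treatment 50/122 = 41.0% → Treatment
Power users: Variant B 62/110 = 56.4%, Treatment 4/6 = 66.7% → Treatment
New users: Variant B 13/23 = 56.5%, Treatment 17/27 = 63.0% → Treatment
Overall: Variant B 77/138 = 55.8%, Treatment 71/155 = 45.8% → Variant B
Treatment wins each user group but Variant B wins overall — the comparison reverses. Treatment's views skew toward returning users, which has a lower base rate.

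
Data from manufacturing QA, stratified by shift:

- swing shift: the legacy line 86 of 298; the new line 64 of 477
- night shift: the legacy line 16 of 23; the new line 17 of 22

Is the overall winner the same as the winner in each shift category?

Swing shift: the legacy line 86/298 = 28.9%, the new line 64/477 = 13.4% → the legacy line
Night shift: the legacy line 16/23 = 69.6%, the new line 17/22 = 77.3% → the new line
Overall: the legacy line 102/321 = 31.8%, the new line 81/499 = 16.2% → the legacy line
Neither sweeps: the legacy line wins 1 of 2 groups, the new line wins 1. The legacy line wins overall but not every group — no Simpson reversal.

No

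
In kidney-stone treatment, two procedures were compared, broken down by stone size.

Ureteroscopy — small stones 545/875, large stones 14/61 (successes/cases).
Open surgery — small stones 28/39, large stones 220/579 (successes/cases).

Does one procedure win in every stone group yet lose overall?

Yes

Small stones: ureteroscopy 545/875 = 62.3%, open surgery 28/39 = 71.8% → open surgery
Large stones: ureteroscopy 14/61 = 23.0%, open surgery 220/579 = 38.0% → open surgery
Overall: ureteroscopy 559/936 = 59.7%, open surgery 248/618 = 40.1% → ureteroscopy
Open surgery wins each stone group but ureteroscopy wins overall — the comparison reverses. Open surgery's cases skew toward large stones, which has a lower base rate.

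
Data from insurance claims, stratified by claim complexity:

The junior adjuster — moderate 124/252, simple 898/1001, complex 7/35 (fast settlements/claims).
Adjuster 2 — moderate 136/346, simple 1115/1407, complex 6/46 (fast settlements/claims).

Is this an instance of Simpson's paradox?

Moderate: the junior adjuster 124/252 = 49.2%, Adjuster 2 136/346 = 39.3% → the junior adjuster
Simple: the junior adjuster 898/1001 = 89.7%, Adjuster 2 1115/1407 = 79.2% → the junior adjuster
Complex: the junior adjuster 7/35 = 20.0%, Adjuster 2 6/46 = 13.0% → the junior adjuster
Overall: the junior adjuster 1029/1288 = 79.9%, Adjuster 2 1257/1799 = 69.9% → the junior adjuster
The junior adjuster wins overall and in every claim group — no reversal.

No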